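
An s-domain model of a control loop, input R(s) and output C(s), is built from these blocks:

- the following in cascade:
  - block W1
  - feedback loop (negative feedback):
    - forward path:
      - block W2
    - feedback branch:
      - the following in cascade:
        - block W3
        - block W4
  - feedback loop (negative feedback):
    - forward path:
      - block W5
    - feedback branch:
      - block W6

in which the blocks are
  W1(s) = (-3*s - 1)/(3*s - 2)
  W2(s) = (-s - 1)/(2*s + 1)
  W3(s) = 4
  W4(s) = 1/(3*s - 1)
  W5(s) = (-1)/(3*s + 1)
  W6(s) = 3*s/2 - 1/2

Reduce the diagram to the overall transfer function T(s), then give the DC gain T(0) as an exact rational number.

The answer is 1/15.

Reasoning:
(1) cascade W3, W4 -> 4/(3*s - 1)
(2) feedback reduction of W2, (W3*W4) -> (-3*s^2 - 2*s + 1)/(6*s^2 - 3*s - 5)
(3) apply the feedback formula to W5, W6 -> (-2)/(3*s + 3)
(4) combine W1, [W2/(1+W2*(W3*W4))], [W5/(1+W5*W6)] in series -> (2 - 18*s^2)/(54*s^3 - 63*s^2 - 27*s + 30)
Evaluating the step-4 result (the overall T(s)) at s = 0 gives T(0) = 2/30 = 1/15.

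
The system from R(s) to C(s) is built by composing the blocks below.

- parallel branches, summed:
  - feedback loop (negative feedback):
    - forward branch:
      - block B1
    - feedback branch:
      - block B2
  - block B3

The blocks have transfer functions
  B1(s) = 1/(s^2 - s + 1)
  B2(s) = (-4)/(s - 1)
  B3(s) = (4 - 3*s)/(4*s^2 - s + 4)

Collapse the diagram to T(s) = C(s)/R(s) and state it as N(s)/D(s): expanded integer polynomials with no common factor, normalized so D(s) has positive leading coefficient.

Reducing step by step:

(1) collapse the loop (B1 forward, B2 return), giving (s - 1)/(s^3 - 2*s^2 + 2*s - 5)
(2) add [B1/(1+B1*B2)], B3 (parallel) - this is the overall T(s), already in the required normalized form

Answer: (-3*s^4 + 14*s^3 - 19*s^2 + 28*s - 24)/(4*s^5 - 9*s^4 + 14*s^3 - 30*s^2 + 13*s - 20)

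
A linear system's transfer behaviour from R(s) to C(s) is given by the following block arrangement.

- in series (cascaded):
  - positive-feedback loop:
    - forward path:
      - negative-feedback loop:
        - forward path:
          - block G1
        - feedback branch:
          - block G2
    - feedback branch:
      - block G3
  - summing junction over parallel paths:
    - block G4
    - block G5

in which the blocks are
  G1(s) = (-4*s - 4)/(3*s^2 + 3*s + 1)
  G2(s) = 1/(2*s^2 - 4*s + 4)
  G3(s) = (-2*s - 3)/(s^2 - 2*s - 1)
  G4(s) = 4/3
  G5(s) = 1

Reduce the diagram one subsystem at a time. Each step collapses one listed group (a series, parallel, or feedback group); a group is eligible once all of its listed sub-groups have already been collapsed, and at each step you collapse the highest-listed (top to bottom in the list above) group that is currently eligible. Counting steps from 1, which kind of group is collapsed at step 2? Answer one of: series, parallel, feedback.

1. collapse the loop (G1 forward, G2 return)
2. close the feedback loop around [G1/(1+G1*G2)], G3
3. reduce the parallel group G4, G5
4. multiply [[G1/(1+G1*G2)]/(1-[G1/(1+G1*G2)]*G3)], (G4+G5) (series)
So the answer for step 2 is feedback.

Therefore the answer is feedback.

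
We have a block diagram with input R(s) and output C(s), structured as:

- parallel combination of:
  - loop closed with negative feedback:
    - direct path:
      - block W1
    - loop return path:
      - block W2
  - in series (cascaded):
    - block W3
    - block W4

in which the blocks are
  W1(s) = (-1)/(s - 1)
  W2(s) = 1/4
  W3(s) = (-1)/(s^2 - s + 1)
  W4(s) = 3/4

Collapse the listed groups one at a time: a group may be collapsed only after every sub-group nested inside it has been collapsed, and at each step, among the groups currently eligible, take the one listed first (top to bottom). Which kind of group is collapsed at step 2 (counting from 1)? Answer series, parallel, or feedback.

Step 1: close the feedback loop around W1, W2
Step 2: multiply W3, W4 (series)
Step 3: combine [W1/(1+W1*W2)], (W3*W4) in parallel
The group at step 2 is a series group.

Therefore the answer is series.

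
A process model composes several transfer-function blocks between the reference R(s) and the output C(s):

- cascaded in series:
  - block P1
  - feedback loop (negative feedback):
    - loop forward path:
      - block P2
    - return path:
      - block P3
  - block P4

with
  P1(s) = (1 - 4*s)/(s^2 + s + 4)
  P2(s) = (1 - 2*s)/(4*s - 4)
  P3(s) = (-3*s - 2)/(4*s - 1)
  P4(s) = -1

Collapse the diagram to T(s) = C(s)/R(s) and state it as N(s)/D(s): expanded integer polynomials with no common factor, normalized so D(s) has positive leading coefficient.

[1] reduce the feedback loop with forward P2 and return P3: (-8*s^2 + 6*s - 1)/(22*s^2 - 19*s + 2)
[2] combine P1, [P2/(1+P2*P3)], P4 in series; the result is T(s) itself (integer coefficients, no common factor, positive leading denominator coefficient)

Therefore the answer is (-32*s^3 + 32*s^2 - 10*s + 1)/(22*s^4 + 3*s^3 + 71*s^2 - 74*s + 8).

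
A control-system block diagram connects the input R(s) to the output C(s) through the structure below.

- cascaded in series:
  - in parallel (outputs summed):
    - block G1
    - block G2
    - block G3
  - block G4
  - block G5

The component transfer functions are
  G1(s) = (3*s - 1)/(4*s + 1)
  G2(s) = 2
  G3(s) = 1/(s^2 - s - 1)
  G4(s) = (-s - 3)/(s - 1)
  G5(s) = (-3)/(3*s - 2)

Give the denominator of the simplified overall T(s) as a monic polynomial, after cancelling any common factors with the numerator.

Answer: s^5 - 29*s^4/12 + 2*s^3/3 + 4*s^2/3 - 5*s/12 - 1/6

Working:
Step 1 - parallel reduction of G1, G2, G3; result (11*s^3 - 10*s^2 - 8*s)/(4*s^3 - 3*s^2 - 5*s - 1)
Step 2 - multiply (G1+G2+G3), G4, G5 (series); result (33*s^4 + 69*s^3 - 114*s^2 - 72*s)/(12*s^5 - 29*s^4 + 8*s^3 + 16*s^2 - 5*s - 2)
Step 2 gives the fully reduced T(s), with no common factor left to cancel. The denominator's leading coefficient is 12, so divide each of its coefficients by 12 to get the monic form.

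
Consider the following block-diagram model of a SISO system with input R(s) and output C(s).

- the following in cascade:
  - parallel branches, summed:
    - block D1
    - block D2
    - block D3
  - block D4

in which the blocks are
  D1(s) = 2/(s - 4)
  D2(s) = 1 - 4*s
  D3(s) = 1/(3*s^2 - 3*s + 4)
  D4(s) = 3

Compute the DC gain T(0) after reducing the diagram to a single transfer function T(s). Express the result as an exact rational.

Answer: 9/4

Working:
(1) add D1, D2, D3 (parallel) gives (-12*s^4 + 63*s^3 - 73*s^2 + 75*s - 12)/(3*s^3 - 15*s^2 + 16*s - 16)
(2) reduce the series chain (D1+D2+D3), D4 gives (-36*s^4 + 189*s^3 - 219*s^2 + 225*s - 36)/(3*s^3 - 15*s^2 + 16*s - 16)
That last expression is T(s); at s = 0 only the constant terms survive, so T(0) = -36/(-16) = 9/4.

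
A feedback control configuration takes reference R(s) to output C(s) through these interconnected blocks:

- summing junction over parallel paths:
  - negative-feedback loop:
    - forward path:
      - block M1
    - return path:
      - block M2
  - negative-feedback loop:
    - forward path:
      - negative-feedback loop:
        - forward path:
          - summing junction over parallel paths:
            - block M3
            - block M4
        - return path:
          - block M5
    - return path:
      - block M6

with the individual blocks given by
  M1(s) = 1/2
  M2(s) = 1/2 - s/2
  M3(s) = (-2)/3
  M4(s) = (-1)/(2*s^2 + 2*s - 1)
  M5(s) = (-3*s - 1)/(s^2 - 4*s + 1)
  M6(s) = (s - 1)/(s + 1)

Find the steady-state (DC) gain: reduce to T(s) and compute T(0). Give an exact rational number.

The answer is 7/5.

Reasoning:
Step 1 - apply the feedback formula to M1, M2 = (-2)/(s - 5)
Step 2 - combine M3, M4 in parallel = (-4*s^2 - 4*s - 1)/(6*s^2 + 6*s - 3)
Step 3 - feedback reduction of (M3+M4), M5 = (-4*s^4 + 12*s^3 + 11*s^2 - 1)/(6*s^4 - 6*s^3 - 5*s^2 + 25*s - 2)
Step 4 - apply the feedback formula to [(M3+M4)/(1+(M3+M4)*M5)], M6 = (-4*s^5 + 8*s^4 + 23*s^3 + 11*s^2 - s - 1)/(2*s^5 + 16*s^4 - 12*s^3 + 9*s^2 + 22*s - 1)
Step 5 - parallel reduction of [M1/(1+M1*M2)], [[(M3+M4)/(1+(M3+M4)*M5)]/(1+[(M3+M4)/(1+(M3+M4)*M5)]*M6)] = (-4*s^6 + 24*s^5 - 49*s^4 - 80*s^3 - 74*s^2 - 40*s + 7)/(2*s^6 + 6*s^5 - 92*s^4 + 69*s^3 - 23*s^2 - 111*s + 5)
The step-5 result is T(s). Setting s = 0: T(0) = 7/5.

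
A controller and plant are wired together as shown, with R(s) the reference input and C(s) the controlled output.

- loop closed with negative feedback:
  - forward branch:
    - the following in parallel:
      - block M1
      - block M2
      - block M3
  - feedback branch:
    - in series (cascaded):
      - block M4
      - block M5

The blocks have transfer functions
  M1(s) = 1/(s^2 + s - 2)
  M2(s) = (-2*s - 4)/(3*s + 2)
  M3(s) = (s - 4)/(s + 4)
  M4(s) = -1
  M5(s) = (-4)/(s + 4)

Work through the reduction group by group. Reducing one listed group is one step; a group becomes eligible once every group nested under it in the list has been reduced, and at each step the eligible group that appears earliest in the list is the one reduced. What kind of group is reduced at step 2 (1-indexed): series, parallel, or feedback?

(1) sum the parallel branches M1, M2, M3
(2) reduce the series chain M4, M5
(3) apply the feedback formula to (M1+M2+M3), (M4*M5)
The group at step 2 is a series group.

Answer: series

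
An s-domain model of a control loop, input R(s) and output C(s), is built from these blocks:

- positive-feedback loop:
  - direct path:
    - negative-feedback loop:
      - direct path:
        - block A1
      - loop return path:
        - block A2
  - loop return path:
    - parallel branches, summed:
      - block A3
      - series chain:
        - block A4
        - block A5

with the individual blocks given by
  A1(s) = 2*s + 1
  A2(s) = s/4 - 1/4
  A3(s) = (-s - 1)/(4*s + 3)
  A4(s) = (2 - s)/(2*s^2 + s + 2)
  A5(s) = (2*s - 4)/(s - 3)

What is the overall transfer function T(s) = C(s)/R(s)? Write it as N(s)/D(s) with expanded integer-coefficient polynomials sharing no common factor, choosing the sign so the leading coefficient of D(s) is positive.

1. collapse the loop (A1 forward, A2 return), giving (8*s + 4)/(2*s^2 - s + 3)
2. reduce the series chain A4, A5, giving (-2*s^2 + 8*s - 8)/(2*s^3 - 5*s^2 - s - 6)
3. combine A3, (A4*A5) in parallel, giving (-2*s^4 - 5*s^3 + 32*s^2 - s - 18)/(8*s^4 - 14*s^3 - 19*s^2 - 27*s - 18)
4. reduce the feedback loop with forward [A1/(1+A1*A2)] and return (A3+(A4*A5)), which is the overall transfer function T(s) = C(s)/R(s) in lowest terms

Answer: (64*s^5 - 80*s^4 - 208*s^3 - 292*s^2 - 252*s - 72)/(16*s^6 - 20*s^5 + 48*s^4 - 313*s^3 - 186*s^2 + 85*s + 18)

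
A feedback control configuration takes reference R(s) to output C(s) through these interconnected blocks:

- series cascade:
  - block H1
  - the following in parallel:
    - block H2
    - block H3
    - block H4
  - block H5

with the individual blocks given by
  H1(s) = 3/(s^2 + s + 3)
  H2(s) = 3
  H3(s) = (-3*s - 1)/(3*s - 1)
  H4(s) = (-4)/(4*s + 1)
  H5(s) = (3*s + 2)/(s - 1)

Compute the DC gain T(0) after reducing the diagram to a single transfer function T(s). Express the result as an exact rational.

(1) parallel reduction of H2, H3, H4 = (24*s^2 - 22*s)/(12*s^2 - s - 1)
(2) cascade H1, (H2+H3+H4), H5 = (216*s^3 - 54*s^2 - 132*s)/(12*s^5 - s^4 + 23*s^3 - 38*s^2 + s + 3)
Step 2 gives the overall T(s). Then T(0) = 0/3 = 0.

Hence the answer: 0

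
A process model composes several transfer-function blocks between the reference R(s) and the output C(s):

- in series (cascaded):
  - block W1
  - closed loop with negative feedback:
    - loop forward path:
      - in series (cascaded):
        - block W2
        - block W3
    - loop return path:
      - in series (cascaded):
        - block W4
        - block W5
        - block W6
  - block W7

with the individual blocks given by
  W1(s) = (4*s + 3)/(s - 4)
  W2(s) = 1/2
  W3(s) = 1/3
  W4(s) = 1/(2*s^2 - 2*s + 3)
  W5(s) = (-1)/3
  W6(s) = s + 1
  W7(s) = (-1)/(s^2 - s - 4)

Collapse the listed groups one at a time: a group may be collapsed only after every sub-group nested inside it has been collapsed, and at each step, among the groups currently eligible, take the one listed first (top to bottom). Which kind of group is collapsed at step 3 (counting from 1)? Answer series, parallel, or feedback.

(1) combine W2, W3 in series
(2) combine W4, W5, W6 in series
(3) close the feedback loop around (W2*W3), (W4*W5*W6)
(4) combine W1, [(W2*W3)/(1+(W2*W3)*(W4*W5*W6))], W7 in series
Step 3: feedback.

Hence the answer: feedback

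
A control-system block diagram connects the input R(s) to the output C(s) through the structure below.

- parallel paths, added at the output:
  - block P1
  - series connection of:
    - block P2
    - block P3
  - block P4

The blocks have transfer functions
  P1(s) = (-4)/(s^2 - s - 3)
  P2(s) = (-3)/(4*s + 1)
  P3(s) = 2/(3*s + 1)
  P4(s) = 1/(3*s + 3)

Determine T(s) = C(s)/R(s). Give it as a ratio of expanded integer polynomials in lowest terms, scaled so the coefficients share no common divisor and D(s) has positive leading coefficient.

Answer: (12*s^4 - 167*s^3 - 270*s^2 - 46*s + 39)/(36*s^5 + 21*s^4 - 141*s^3 - 192*s^2 - 75*s - 9)

Working:
Step 1 - series reduction of P2, P3: (-6)/(12*s^2 + 7*s + 1)
Step 2 - add P1, (P2*P3), P4 (parallel), which is the overall transfer function T(s) = C(s)/R(s) in lowest terms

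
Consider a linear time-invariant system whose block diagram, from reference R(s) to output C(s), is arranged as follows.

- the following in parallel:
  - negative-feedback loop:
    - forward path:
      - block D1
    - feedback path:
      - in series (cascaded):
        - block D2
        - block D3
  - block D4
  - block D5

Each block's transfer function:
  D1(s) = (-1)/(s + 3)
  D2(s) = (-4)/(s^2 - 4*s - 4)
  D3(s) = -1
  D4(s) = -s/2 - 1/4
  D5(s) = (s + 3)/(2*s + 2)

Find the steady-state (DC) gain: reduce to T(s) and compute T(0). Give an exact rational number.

Answer: 1

Working:
1. multiply D2, D3 (series) gives 4/(s^2 - 4*s - 4)
2. collapse the loop (D1 forward, (D2*D3) return) gives (-s^2 + 4*s + 4)/(s^3 - s^2 - 16*s - 16)
3. combine [D1/(1+D1*(D2*D3))], D4, D5 in parallel gives (-2*s^5 + s^4 + 34*s^3 + 55*s^2 - 32*s - 64)/(4*s^4 - 68*s^2 - 128*s - 64)
Evaluating the step-3 result (the overall T(s)) at s = 0 gives T(0) = -64/(-64) = 1.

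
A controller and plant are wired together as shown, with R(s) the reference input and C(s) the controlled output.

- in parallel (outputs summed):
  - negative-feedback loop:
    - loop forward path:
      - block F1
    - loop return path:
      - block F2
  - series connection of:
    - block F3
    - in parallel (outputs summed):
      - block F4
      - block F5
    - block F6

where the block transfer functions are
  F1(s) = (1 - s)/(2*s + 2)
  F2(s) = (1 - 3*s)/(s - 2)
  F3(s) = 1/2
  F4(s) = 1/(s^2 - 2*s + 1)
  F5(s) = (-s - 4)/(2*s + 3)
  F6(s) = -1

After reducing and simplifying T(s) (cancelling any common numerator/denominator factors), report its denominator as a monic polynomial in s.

(1) apply the feedback formula to F1, F2 = (-s^2 + 3*s - 2)/(5*s^2 - 6*s - 3)
(2) reduce the parallel group F4, F5 = (-s^3 - 2*s^2 + 9*s - 1)/(2*s^3 - s^2 - 4*s + 3)
(3) cascade F3, (F4+F5), F6 = (s^3 + 2*s^2 - 9*s + 1)/(4*s^3 - 2*s^2 - 8*s + 6)
(4) combine [F1/(1+F1*F2)], (F3*(F4+F5)*F6) in parallel = (s^5 + 18*s^4 - 66*s^3 + 27*s^2 + 55*s - 15)/(20*s^5 - 34*s^4 - 40*s^3 + 84*s^2 - 12*s - 18)
No further cancellation is possible in the step-4 result, so that is T(s). Its denominator becomes monic after dividing by the leading coefficient 20.

Hence the answer: s^5 - 17*s^4/10 - 2*s^3 + 21*s^2/5 - 3*s/5 - 9/10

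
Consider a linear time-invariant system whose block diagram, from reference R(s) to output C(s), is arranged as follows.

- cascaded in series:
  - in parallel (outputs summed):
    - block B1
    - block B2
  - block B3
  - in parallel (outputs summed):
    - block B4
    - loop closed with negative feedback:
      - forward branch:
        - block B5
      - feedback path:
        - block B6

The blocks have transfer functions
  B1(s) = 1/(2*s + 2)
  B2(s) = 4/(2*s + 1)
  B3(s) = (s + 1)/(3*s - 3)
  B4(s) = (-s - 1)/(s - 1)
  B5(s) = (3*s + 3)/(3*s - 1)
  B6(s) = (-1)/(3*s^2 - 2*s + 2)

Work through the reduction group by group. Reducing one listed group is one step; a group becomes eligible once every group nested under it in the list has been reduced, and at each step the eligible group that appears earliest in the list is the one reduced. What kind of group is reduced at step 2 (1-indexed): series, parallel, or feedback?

(1) reduce the parallel group B1, B2
(2) collapse the loop (B5 forward, B6 return)
(3) add B4, [B5/(1+B5*B6)] (parallel)
(4) cascade (B1+B2), B3, (B4+[B5/(1+B5*B6)])
The group at step 2 is a feedback group.

Therefore the answer is feedback.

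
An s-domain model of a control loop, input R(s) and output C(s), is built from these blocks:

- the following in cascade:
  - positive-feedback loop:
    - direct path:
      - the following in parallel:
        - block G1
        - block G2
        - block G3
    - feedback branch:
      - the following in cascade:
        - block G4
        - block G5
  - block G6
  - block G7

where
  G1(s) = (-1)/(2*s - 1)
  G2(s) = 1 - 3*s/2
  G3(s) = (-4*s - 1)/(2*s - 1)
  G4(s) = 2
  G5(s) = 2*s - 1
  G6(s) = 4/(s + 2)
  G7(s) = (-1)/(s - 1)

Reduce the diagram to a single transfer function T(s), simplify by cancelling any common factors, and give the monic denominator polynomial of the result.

(1) add G1, G2, G3 (parallel), giving (-6*s^2 - s - 6)/(4*s - 2)
(2) reduce the series chain G4, G5, giving 4*s - 2
(3) close the feedback loop around (G1+G2+G3), (G4*G5), giving (-6*s^2 - s - 6)/(24*s^3 - 8*s^2 + 26*s - 14)
(4) cascade [(G1+G2+G3)/(1-(G1+G2+G3)*(G4*G5))], G6, G7, giving (12*s^2 + 2*s + 12)/(12*s^5 + 8*s^4 - 15*s^3 + 14*s^2 - 33*s + 14)
The result of step 4 is T(s) in lowest terms. Its denominator has leading coefficient 12; dividing the denominator through by 12 makes it monic.

Therefore the answer is s^5 + 2*s^4/3 - 5*s^3/4 + 7*s^2/6 - 11*s/4 + 7/6.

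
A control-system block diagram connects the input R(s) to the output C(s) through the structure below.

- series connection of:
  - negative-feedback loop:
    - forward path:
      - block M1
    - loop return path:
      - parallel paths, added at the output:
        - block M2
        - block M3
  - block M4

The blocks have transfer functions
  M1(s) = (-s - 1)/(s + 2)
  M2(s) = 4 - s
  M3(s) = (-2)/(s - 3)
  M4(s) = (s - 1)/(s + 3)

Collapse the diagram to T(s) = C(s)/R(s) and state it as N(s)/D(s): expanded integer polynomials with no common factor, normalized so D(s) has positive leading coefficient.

Step 1. reduce the parallel group M2, M3; result (-s^2 + 7*s - 14)/(s - 3)
Step 2. collapse the loop (M1 forward, (M2+M3) return); result (-s^2 + 2*s + 3)/(s^3 - 5*s^2 + 6*s + 8)
Step 3. series reduction of [M1/(1+M1*(M2+M3))], M4 - this is the overall T(s), already in the required normalized form

Therefore the answer is (-s^3 + 3*s^2 + s - 3)/(s^4 - 2*s^3 - 9*s^2 + 26*s + 24).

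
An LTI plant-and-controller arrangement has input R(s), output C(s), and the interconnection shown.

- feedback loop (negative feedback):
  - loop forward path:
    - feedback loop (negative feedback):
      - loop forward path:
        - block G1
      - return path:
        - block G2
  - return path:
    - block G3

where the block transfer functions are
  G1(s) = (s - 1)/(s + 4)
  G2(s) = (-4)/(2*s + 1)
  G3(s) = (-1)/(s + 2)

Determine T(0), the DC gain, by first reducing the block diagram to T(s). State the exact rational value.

First reduce the diagram to T(s).

(1) feedback reduction of G1, G2 gives (2*s^2 - s - 1)/(2*s^2 + 5*s + 8)
(2) apply the feedback formula to [G1/(1+G1*G2)], G3 gives (2*s^3 + 3*s^2 - 3*s - 2)/(2*s^3 + 7*s^2 + 19*s + 17)
The step-2 result is T(s). Setting s = 0: T(0) = -2/17.

Answer: -2/17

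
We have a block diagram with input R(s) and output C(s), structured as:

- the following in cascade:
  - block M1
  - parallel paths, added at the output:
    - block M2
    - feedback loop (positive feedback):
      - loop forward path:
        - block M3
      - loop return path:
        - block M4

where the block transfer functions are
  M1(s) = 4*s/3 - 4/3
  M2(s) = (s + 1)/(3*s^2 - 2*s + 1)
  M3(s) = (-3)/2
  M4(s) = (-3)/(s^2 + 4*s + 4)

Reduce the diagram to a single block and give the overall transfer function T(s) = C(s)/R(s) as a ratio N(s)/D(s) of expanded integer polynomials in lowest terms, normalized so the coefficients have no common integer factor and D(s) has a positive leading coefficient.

The answer is (-36*s^5 - 76*s^4 + 92*s^3 + 96*s^2 - 128*s + 52)/(18*s^4 + 60*s^3 - 51*s^2 + 30*s - 3).

Reasoning:
(1) collapse the loop (M3 forward, M4 return) -> (-3*s^2 - 12*s - 12)/(2*s^2 + 8*s - 1)
(2) parallel reduction of M2, [M3/(1-M3*M4)] -> (-9*s^4 - 28*s^3 - 5*s^2 + 19*s - 13)/(6*s^4 + 20*s^3 - 17*s^2 + 10*s - 1)
(3) combine M1, (M2+[M3/(1-M3*M4)]) in series, giving the overall T(s)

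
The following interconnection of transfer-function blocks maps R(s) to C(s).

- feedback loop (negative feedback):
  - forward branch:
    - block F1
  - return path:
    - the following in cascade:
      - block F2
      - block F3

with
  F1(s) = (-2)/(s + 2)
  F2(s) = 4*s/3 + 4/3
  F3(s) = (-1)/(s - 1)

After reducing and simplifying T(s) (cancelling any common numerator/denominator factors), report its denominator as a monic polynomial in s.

The answer is s^2 + 11*s/3 + 2/3.

Reasoning:
1. combine F2, F3 in series gives (-4*s - 4)/(3*s - 3)
2. feedback reduction of F1, (F2*F3) gives (6 - 6*s)/(3*s^2 + 11*s + 2)
The result of step 2 is T(s) in lowest terms. Its denominator has leading coefficient 3; dividing the denominator through by 3 makes it monic.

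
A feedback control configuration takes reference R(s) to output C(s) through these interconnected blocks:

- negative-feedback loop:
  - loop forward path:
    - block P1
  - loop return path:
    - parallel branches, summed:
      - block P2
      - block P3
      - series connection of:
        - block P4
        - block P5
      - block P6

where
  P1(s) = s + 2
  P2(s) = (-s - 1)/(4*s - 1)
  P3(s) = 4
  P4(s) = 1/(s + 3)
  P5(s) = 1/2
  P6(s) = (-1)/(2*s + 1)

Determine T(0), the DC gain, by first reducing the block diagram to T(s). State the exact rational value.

1. reduce the series chain P4, P5: 1/(2*s + 6)
2. reduce the parallel group P2, P3, (P4*P5), P6: (60*s^3 + 190*s^2 - 25)/(16*s^3 + 52*s^2 + 10*s - 6)
3. reduce the feedback loop with forward P1 and return (P2+P3+(P4*P5)+P6): (16*s^4 + 84*s^3 + 114*s^2 + 14*s - 12)/(60*s^4 + 326*s^3 + 432*s^2 - 15*s - 56)
That last expression is T(s); at s = 0 only the constant terms survive, so T(0) = -12/(-56) = 3/14.

Hence the answer: 3/14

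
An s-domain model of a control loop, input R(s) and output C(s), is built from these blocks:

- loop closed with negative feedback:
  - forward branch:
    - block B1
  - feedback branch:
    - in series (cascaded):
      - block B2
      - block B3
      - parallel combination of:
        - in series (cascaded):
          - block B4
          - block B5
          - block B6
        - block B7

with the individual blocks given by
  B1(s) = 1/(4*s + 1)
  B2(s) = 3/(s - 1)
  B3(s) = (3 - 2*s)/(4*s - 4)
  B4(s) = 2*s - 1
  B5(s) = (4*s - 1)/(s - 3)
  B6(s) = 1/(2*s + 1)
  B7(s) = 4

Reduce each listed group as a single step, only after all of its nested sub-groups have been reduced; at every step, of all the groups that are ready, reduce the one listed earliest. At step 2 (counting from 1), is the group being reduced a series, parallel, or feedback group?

[1] series reduction of B4, B5, B6
[2] add (B4*B5*B6), B7 (parallel)
[3] combine B2, B3, ((B4*B5*B6)+B7) in series
[4] feedback reduction of B1, (B2*B3*((B4*B5*B6)+B7))
The group at step 2 is a parallel group.

Answer: parallel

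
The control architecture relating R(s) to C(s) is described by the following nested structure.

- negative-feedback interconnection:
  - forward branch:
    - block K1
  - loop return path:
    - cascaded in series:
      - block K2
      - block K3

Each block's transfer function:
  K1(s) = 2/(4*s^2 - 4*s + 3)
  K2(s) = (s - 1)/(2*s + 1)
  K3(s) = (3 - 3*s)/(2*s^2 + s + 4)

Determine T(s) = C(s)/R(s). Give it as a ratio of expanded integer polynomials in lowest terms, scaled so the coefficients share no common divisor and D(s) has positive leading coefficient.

(1) multiply K2, K3 (series) = (-3*s^2 + 6*s - 3)/(4*s^3 + 4*s^2 + 9*s + 4)
(2) feedback reduction of K1, (K2*K3), which is the overall transfer function T(s) = C(s)/R(s) in lowest terms

Answer: (8*s^3 + 8*s^2 + 18*s + 8)/(16*s^5 + 32*s^3 - 14*s^2 + 23*s + 6)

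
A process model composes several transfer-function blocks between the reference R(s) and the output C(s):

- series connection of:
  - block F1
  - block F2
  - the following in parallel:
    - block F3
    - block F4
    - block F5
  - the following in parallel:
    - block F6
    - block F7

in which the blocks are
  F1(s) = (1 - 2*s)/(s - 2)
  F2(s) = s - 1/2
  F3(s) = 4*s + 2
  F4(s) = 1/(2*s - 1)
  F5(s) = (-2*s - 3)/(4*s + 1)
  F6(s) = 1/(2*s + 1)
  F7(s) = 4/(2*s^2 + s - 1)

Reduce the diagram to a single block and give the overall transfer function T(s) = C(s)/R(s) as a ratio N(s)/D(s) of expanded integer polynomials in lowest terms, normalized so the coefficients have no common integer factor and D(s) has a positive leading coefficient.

First reduce the diagram to T(s).

Step 1. add F3, F4, F5 (parallel) -> (32*s^3 + 4*s^2 - 8*s + 2)/(8*s^2 - 2*s - 1)
Step 2. sum the parallel branches F6, F7 -> (2*s^2 + 9*s + 3)/(4*s^3 + 4*s^2 - s - 1)
Step 3. combine F1, F2, (F3+F4+F5), (F6+F7) in series - this is the overall T(s), already in the required normalized form

Answer: (-32*s^5 - 148*s^4 - 58*s^3 + 28*s^2 + 3*s - 3)/(8*s^4 - 2*s^3 - 21*s^2 - 13*s - 2)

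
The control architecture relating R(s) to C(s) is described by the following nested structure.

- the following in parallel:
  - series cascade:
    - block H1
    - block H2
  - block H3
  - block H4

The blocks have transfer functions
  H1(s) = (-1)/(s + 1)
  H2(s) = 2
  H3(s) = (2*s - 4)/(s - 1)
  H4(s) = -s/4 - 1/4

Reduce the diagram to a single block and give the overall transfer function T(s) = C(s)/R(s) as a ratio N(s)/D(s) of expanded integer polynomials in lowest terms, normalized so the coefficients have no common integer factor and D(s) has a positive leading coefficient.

(1) reduce the series chain H1, H2: (-2)/(s + 1)
(2) reduce the parallel group (H1*H2), H3, H4, which is the overall transfer function T(s) = C(s)/R(s) in lowest terms

Answer: (-s^3 + 7*s^2 - 15*s - 7)/(4*s^2 - 4)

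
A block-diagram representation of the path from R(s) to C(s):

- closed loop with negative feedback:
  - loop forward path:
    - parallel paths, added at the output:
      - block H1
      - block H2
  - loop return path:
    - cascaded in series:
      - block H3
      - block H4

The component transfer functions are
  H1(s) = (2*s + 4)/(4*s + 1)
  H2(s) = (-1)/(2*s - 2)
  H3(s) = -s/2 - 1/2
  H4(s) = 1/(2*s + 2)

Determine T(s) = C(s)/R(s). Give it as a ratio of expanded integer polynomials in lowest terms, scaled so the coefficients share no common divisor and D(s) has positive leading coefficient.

Step 1 - add H1, H2 (parallel) gives (4*s^2 - 9)/(8*s^2 - 6*s - 2)
Step 2 - series reduction of H3, H4 gives (-1)/4
Step 3 - feedback reduction of (H1+H2), (H3*H4), which is the overall transfer function T(s) = C(s)/R(s) in lowest terms

Final answer: (16*s^2 - 36)/(28*s^2 - 24*s + 1)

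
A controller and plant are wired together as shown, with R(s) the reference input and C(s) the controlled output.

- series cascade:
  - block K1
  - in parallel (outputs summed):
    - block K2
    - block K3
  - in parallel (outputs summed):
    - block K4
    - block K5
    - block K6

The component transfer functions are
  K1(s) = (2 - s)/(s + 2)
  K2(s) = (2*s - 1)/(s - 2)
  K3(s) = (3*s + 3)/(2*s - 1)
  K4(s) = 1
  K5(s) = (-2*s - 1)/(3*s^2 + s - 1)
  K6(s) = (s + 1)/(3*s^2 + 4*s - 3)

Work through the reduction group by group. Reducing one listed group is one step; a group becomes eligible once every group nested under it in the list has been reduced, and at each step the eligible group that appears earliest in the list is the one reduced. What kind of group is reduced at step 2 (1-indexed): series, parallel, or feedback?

Answer: parallel

Working:
Step 1 - combine K2, K3 in parallel
Step 2 - reduce the parallel group K4, K5, K6
Step 3 - combine K1, (K2+K3), (K4+K5+K6) in series
Step 2 collapses a parallel group.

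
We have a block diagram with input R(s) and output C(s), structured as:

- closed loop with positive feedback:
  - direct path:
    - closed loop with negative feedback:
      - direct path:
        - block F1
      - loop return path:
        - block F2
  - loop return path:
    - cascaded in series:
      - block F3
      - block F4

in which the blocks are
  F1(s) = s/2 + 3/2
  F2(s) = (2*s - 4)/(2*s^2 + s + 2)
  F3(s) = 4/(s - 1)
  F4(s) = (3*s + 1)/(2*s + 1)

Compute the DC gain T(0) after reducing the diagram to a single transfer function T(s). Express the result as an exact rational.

Answer: 3/8

Working:
[1] reduce the feedback loop with forward F1 and return F2; result (2*s^3 + 7*s^2 + 5*s + 6)/(6*s^2 + 4*s - 8)
[2] cascade F3, F4; result (12*s + 4)/(2*s^2 - s - 1)
[3] close the feedback loop around [F1/(1+F1*F2)], (F3*F4); result (-4*s^5 - 12*s^4 - s^3 + 11*s + 6)/(12*s^4 + 90*s^3 + 114*s^2 + 88*s + 16)
DC gain: substitute s = 0 into T(s) from step 3: T(0) = 6/16 = 3/8.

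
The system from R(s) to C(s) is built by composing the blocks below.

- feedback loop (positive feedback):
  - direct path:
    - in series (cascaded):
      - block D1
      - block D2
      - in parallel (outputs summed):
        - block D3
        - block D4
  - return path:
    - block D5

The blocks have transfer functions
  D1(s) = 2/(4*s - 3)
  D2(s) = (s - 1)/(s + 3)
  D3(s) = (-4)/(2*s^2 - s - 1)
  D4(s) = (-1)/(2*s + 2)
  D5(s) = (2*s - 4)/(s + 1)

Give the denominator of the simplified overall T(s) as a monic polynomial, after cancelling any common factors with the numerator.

Reducing step by step:

1. add D3, D4 (parallel) -> (-2*s^2 - 7*s - 7)/(4*s^3 + 2*s^2 - 4*s - 2)
2. cascade D1, D2, (D3+D4) -> (-2*s^2 - 7*s - 7)/(8*s^4 + 30*s^3 + 13*s^2 - 18*s - 9)
3. apply the feedback formula to (D1*D2*(D3+D4)), D5 -> (-2*s^3 - 9*s^2 - 14*s - 7)/(8*s^5 + 38*s^4 + 47*s^3 + s^2 - 41*s - 37)
T(s) is the step-3 result (common factors already cancelled). Leading coefficient of the denominator: 8. Divide through by 8 for the monic polynomial.

Answer: s^5 + 19*s^4/4 + 47*s^3/8 + s^2/8 - 41*s/8 - 37/8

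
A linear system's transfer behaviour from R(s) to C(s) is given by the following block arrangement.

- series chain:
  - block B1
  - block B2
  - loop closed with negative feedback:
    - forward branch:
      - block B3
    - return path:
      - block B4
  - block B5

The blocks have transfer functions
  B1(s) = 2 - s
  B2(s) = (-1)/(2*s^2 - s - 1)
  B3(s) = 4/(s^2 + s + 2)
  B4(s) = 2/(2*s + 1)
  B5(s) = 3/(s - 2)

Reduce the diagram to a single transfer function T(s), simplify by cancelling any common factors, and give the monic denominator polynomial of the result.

Reducing step by step:

1. close the feedback loop around B3, B4 = (8*s + 4)/(2*s^3 + 3*s^2 + 5*s + 10)
2. combine B1, B2, [B3/(1+B3*B4)], B5 in series = 12/(2*s^4 + s^3 + 2*s^2 + 5*s - 10)
No further cancellation is possible in the step-2 result, so that is T(s). Its denominator becomes monic after dividing by the leading coefficient 2.

Answer: s^4 + s^3/2 + s^2 + 5*s/2 - 5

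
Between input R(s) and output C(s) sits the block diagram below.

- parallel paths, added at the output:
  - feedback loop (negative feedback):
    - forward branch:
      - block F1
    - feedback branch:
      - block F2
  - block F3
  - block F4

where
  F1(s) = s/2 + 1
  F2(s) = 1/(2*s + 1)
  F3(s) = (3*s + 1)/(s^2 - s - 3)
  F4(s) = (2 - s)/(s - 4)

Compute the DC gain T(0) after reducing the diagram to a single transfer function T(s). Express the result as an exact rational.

Answer: -1/3

Working:
Step 1: reduce the feedback loop with forward F1 and return F2 = (2*s^2 + 5*s + 2)/(5*s + 4)
Step 2: reduce the parallel group [F1/(1+F1*F2)], F3, F4 = (2*s^5 - 10*s^4 + 5*s^3 - 7*s^2 - 28*s - 16)/(5*s^4 - 21*s^3 - 15*s^2 + 64*s + 48)
DC gain: substitute s = 0 into T(s) from step 2: T(0) = -16/48 = -1/3.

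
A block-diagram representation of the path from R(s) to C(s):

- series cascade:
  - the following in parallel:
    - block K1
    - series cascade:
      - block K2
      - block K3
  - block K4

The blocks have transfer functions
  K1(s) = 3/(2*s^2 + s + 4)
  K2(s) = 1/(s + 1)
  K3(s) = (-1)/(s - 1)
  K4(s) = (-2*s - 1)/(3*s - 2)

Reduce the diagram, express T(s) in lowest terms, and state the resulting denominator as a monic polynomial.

Reducing step by step:

Step 1. cascade K2, K3 -> (-1)/(s^2 - 1)
Step 2. sum the parallel branches K1, (K2*K3) -> (s^2 - s - 7)/(2*s^4 + s^3 + 2*s^2 - s - 4)
Step 3. cascade (K1+(K2*K3)), K4 -> (-2*s^3 + s^2 + 15*s + 7)/(6*s^5 - s^4 + 4*s^3 - 7*s^2 - 10*s + 8)
The result of step 3 is T(s) in lowest terms. Its denominator has leading coefficient 6; dividing the denominator through by 6 makes it monic.

Answer: s^5 - s^4/6 + 2*s^3/3 - 7*s^2/6 - 5*s/3 + 4/3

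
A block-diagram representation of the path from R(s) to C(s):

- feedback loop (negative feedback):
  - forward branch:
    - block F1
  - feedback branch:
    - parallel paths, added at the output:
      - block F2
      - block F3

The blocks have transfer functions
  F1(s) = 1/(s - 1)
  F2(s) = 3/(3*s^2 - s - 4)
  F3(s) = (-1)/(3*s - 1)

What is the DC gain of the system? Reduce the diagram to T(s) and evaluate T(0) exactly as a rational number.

First reduce the diagram to T(s).

Step 1: add F2, F3 (parallel): (-3*s^2 + 10*s + 1)/(9*s^3 - 6*s^2 - 11*s + 4)
Step 2: apply the feedback formula to F1, (F2+F3): (9*s^3 - 6*s^2 - 11*s + 4)/(9*s^4 - 15*s^3 - 8*s^2 + 25*s - 3)
The step-2 result is T(s). Setting s = 0: T(0) = 4/(-3) = -4/3.

Answer: -4/3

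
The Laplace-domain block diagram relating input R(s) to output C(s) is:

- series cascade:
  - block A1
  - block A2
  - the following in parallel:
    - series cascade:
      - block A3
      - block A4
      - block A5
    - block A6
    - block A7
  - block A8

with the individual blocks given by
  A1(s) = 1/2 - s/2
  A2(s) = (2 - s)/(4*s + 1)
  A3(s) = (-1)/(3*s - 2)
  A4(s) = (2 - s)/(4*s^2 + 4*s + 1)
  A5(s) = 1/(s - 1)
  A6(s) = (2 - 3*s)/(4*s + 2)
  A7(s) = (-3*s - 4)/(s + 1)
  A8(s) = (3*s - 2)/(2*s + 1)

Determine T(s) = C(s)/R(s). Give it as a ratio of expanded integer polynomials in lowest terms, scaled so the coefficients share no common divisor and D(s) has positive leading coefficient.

[1] reduce the series chain A3, A4, A5; result (s - 2)/(12*s^4 - 8*s^3 - 9*s^2 + 3*s + 2)
[2] add (A3*A4*A5), A6, A7 (parallel); result (-90*s^5 - 33*s^4 + 140*s^3 + 37*s^2 - 42*s - 16)/(24*s^5 + 8*s^4 - 34*s^3 - 12*s^2 + 10*s + 4)
[3] combine A1, A2, ((A3*A4*A5)+A6+A7), A8 in series; the result is T(s) itself (integer coefficients, no common factor, positive leading denominator coefficient)

Final answer: (-90*s^6 + 147*s^5 + 206*s^4 - 243*s^3 - 116*s^2 + 68*s + 32)/(128*s^5 + 352*s^4 + 368*s^3 + 184*s^2 + 44*s + 4)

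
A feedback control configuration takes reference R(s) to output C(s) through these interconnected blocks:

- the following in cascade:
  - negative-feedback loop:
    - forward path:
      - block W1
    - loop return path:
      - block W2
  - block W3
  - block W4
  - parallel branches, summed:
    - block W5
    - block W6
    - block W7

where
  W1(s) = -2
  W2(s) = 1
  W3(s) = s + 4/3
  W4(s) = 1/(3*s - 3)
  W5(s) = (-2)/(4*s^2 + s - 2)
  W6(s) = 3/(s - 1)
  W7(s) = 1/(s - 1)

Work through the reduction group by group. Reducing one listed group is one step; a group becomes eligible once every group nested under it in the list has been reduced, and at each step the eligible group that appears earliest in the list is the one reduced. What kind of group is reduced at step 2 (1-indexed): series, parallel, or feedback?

Step 1: collapse the loop (W1 forward, W2 return)
Step 2: reduce the parallel group W5, W6, W7
Step 3: series reduction of [W1/(1+W1*W2)], W3, W4, (W5+W6+W7)
The group at step 2 is a parallel group.

Hence the answer: parallel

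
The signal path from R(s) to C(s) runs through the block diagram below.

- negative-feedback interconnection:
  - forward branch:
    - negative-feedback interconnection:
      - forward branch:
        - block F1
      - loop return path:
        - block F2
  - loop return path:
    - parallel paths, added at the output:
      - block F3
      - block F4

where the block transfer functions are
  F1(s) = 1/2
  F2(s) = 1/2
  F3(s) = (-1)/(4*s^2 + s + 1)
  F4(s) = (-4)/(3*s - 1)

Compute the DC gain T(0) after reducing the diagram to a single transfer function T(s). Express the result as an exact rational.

(1) collapse the loop (F1 forward, F2 return) -> 2/5
(2) add F3, F4 (parallel) -> (-16*s^2 - 7*s - 3)/(12*s^3 - s^2 + 2*s - 1)
(3) apply the feedback formula to [F1/(1+F1*F2)], (F3+F4) -> (24*s^3 - 2*s^2 + 4*s - 2)/(60*s^3 - 37*s^2 - 4*s - 11)
The step-3 result is T(s). Setting s = 0: T(0) = -2/(-11) = 2/11.

Answer: 2/11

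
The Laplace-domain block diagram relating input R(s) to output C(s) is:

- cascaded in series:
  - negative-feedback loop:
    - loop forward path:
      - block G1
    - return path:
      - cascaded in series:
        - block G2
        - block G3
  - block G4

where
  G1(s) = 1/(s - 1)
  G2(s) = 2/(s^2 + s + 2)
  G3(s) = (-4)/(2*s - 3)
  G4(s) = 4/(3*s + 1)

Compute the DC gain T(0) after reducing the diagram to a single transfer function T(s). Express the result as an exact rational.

Answer: 12

Working:
[1] multiply G2, G3 (series) -> (-8)/(2*s^3 - s^2 + s - 6)
[2] apply the feedback formula to G1, (G2*G3) -> (2*s^3 - s^2 + s - 6)/(2*s^4 - 3*s^3 + 2*s^2 - 7*s - 2)
[3] combine [G1/(1+G1*(G2*G3))], G4 in series -> (8*s^3 - 4*s^2 + 4*s - 24)/(6*s^5 - 7*s^4 + 3*s^3 - 19*s^2 - 13*s - 2)
Step 3 gives the overall T(s). Then T(0) = -24/(-2) = 12.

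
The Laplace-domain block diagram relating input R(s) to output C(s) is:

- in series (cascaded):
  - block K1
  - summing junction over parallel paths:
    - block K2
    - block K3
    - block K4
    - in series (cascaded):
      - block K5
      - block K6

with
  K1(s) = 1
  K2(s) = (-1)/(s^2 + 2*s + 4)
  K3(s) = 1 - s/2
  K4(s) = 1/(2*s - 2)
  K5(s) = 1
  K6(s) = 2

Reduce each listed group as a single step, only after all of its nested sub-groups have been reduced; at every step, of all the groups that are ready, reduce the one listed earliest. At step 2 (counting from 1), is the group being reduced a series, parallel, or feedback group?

Step 1 - cascade K5, K6
Step 2 - add K2, K3, K4, (K5*K6) (parallel)
Step 3 - series reduction of K1, (K2+K3+K4+(K5*K6))
Step 2: parallel.

Final answer: parallel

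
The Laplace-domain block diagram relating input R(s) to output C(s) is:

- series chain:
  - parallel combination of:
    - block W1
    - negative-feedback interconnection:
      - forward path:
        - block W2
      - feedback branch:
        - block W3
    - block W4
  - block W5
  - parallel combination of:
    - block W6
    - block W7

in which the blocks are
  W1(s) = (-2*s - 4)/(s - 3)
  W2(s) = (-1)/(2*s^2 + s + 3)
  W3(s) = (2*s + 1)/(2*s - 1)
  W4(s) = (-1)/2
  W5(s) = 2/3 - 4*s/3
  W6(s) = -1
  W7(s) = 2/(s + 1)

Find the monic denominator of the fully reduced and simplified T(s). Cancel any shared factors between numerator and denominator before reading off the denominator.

Step 1: apply the feedback formula to W2, W3 -> (1 - 2*s)/(4*s^3 + 3*s - 4)
Step 2: add W1, [W2/(1+W2*W3)], W4 (parallel) -> (-20*s^4 - 20*s^3 - 19*s^2 + 19*s + 14)/(8*s^4 - 24*s^3 + 6*s^2 - 26*s + 24)
Step 3: parallel reduction of W6, W7 -> (1 - s)/(s + 1)
Step 4: cascade (W1+[W2/(1+W2*W3)]+W4), W5, (W6+W7) -> (-40*s^6 + 20*s^5 + 2*s^4 + 75*s^3 - 48*s^2 - 23*s + 14)/(12*s^5 - 24*s^4 - 27*s^3 - 30*s^2 - 3*s + 36)
Step 4 gives the fully reduced T(s), with no common factor left to cancel. The denominator's leading coefficient is 12, so divide each of its coefficients by 12 to get the monic form.

Hence the answer: s^5 - 2*s^4 - 9*s^3/4 - 5*s^2/2 - s/4 + 3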